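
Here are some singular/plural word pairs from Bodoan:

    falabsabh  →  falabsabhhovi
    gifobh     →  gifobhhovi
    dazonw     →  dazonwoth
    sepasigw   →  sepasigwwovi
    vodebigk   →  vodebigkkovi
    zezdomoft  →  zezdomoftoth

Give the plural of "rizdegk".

rizdegkkovi

dazonw and sepasigw both end in -w yet inflect differently (dazonwoth, sepasigwwovi), so the final letter is not what conditions the rule; the second-to-last letter is.
"rizdegk" has second-to-last letter 'g'. The stems whose second-to-last letter is 'g' (sepasigw → sepasigwwovi, vodebigk → vodebigkkovi) double the final consonant and add -ovi.
The other pattern: stems whose second-to-last letter is 'f' or 'n' add -oth.
So rizdegk → rizdegkkovi.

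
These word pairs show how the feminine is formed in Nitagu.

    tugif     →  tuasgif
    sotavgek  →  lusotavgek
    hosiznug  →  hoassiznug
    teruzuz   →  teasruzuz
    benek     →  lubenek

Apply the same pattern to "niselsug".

niasselsug

sotavgek and hosiznug both have 3 vowels yet inflect differently (lusotavgek, hoassiznug), so the number of vowels is not what conditions the rule; the final letter is.
"niselsug" ends in -g. The one such stem in the data (hosiznug → hoassiznug) inserts -as- after the first vowel (as do teruzuz, tugif), so the same rule applies.
The other pattern: stems ending in -k add the prefix lu-.
So niselsug → niasselsug.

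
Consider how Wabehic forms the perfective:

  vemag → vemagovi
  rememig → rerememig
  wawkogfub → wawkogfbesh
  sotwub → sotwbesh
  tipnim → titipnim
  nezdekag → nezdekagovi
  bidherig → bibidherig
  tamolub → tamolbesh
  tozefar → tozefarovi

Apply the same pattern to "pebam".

pebamovi

"pebam" has last vowel 'a'. The stems whose last vowel is 'a' (vemag → vemagovi, tozefar → tozefarovi, nezdekag → nezdekagovi) add -ovi.
So pebam → pebamovi.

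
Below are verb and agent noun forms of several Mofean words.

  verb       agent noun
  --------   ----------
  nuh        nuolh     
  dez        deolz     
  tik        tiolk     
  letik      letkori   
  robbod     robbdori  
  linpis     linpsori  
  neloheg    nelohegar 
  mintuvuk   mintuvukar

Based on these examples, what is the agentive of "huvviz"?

tik and letik both end in -k yet inflect differently (tiolk, letkori), so the final letter is not what conditions the rule; the number of vowels is.
"huvviz" has 2 vowels. The stems with 2 vowels (letik → letkori, robbod → robbdori, linpis → linpsori) delete the last vowel and add -ori.
So huvviz → huvvzori.

huvvzori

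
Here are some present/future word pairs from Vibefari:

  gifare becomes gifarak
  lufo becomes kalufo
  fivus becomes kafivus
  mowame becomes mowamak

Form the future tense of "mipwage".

mipwagak

"mipwage" ends in -e. The stems ending in -e (gifare → gifarak, mowame → mowamak) drop the final letter and add -ak.
So mipwage → mipwagak.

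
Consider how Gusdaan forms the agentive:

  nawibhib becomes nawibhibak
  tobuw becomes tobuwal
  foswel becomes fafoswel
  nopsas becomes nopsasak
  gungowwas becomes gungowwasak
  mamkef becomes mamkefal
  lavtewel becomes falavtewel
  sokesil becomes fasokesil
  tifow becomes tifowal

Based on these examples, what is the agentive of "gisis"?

gisisak

"gisis" ends in -s. The stems ending in -s (nopsas → nopsasak, gungowwas → gungowwasak) add -ak.
So gisis → gisisak.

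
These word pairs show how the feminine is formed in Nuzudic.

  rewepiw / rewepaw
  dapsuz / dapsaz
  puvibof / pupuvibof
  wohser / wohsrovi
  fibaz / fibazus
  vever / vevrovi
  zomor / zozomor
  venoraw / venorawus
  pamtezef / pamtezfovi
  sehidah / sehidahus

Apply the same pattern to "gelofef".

geloffovi

zomor and wohser both end in -r yet inflect differently (zozomor, wohsrovi), so the final letter is not what conditions the rule; the last vowel is.
"gelofef" has last vowel 'e'. The stems whose last vowel is 'e' (wohser → wohsrovi, pamtezef → pamtezfovi, vever → vevrovi) delete the last vowel and add -ovi.
The other patterns: stems whose last vowel is 'o' repeat the first consonant+vowel as a prefix; stems whose last vowel is 'a' add -us; stems whose last vowel is 'i' or 'u' change the last vowel to 'a'.
So gelofef → geloffovi.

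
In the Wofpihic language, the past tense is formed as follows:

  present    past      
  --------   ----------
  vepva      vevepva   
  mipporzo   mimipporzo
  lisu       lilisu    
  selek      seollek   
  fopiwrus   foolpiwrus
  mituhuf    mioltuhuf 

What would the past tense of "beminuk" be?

beolminuk

lisu and fopiwrus both have last vowel 'u' yet inflect differently (lilisu, foolpiwrus), so the last vowel is not what conditions the rule; whether the stem ends in a vowel or a consonant is.
"beminuk" ends in a consonant. The stems ending in a consonant (selek → seollek, fopiwrus → foolpiwrus, mituhuf → mioltuhuf) insert -ol- after the first vowel.
So beminuk → beolminuk.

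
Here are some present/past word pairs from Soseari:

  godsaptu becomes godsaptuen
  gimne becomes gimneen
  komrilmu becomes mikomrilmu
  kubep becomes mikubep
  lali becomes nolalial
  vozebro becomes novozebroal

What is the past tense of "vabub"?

novabubal

godsaptu and komrilmu both end in -u yet inflect differently (godsaptuen, mikomrilmu), so the final letter is not what conditions the rule; the first letter is.
"vabub" begins with v-. The one such stem in the data (vozebro → novozebroal) adds no- … -al around the stem, so the same rule applies.
So vabub → novabubal.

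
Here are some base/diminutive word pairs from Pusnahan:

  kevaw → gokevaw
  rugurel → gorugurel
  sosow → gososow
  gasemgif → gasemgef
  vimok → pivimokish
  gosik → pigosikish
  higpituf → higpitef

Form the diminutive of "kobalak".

gasemgif and gosik both have last vowel 'i' yet inflect differently (gasemgef, pigosikish), so the last vowel is not what conditions the rule; the final letter is.
"kobalak" ends in -k. The stems ending in -k (vimok → pivimokish, gosik → pigosikish) add pi- … -ish around the stem.
The other patterns: stems ending in -f change the last vowel to 'e'; stems ending in -l or -w add the prefix go-.
So kobalak → pikobalakish.

pikobalakish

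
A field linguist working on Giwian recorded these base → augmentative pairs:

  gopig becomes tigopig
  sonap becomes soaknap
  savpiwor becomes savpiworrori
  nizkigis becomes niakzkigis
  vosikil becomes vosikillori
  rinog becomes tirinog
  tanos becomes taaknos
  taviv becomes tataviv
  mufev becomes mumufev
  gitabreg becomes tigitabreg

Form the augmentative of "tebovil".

nizkigis and taviv both have last vowel 'i' yet inflect differently (niakzkigis, tataviv), so the last vowel is not what conditions the rule; the final letter is.
"tebovil" ends in -l. The one such stem in the data (vosikil → vosikillori) doubles the final consonant and adds -ori (as does savpiwor), so the same rule applies.
So tebovil → tebovillori.

tebovillori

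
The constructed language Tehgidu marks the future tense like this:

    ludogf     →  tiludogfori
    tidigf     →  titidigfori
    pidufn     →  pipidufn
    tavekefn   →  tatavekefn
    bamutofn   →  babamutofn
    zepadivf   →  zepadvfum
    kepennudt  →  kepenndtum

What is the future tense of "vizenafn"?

vivizenafn

"vizenafn" has second-to-last letter 'f'. The stems whose second-to-last letter is 'f' (pidufn → pipidufn, tavekefn → tatavekefn, bamutofn → babamutofn) repeat the first consonant+vowel as a prefix.
The other patterns: stems whose second-to-last letter is 'g' add ti- … -ori around the stem; stems whose second-to-last letter is 'd' or 'v' delete the last vowel and add -um.
So vizenafn → vivizenafn.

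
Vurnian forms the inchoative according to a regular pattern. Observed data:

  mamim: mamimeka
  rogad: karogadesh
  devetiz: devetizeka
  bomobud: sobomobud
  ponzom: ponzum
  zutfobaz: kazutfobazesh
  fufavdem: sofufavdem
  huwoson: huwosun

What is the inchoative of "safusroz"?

safusruz

mamim and ponzom both end in -m yet inflect differently (mamimeka, ponzum), so the final letter is not what conditions the rule; the last vowel is.
"safusroz" has last vowel 'o'. The stems whose last vowel is 'o' (ponzom → ponzum, huwoson → huwosun) change the last vowel to 'u'.
The other patterns: stems whose last vowel is 'i' add -eka; stems whose last vowel is 'a' add ka- … -esh around the stem; stems whose last vowel is 'e' or 'u' add the prefix so-.
So safusroz → safusruz.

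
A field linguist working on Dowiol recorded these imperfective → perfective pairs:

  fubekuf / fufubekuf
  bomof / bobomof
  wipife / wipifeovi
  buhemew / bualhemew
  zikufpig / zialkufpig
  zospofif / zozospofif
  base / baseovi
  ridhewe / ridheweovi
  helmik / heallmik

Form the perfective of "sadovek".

saaldovek

base and buhemew both have last vowel 'e' yet inflect differently (baseovi, bualhemew), so the last vowel is not what conditions the rule; the final letter is.
"sadovek" ends in -k. The one such stem in the data (helmik → heallmik) inserts -al- after the first vowel (as do buhemew, zikufpig), so the same rule applies.
So sadovek → saaldovek.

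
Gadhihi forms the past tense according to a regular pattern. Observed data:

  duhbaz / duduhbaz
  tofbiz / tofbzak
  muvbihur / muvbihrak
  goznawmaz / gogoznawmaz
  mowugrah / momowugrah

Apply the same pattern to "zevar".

duhbaz and tofbiz both end in -z yet inflect differently (duduhbaz, tofbzak), so the final letter is not what conditions the rule; the last vowel is.
"zevar" has last vowel 'a'. The stems whose last vowel is 'a' (duhbaz → duduhbaz, goznawmaz → gogoznawmaz, mowugrah → momowugrah) repeat the first consonant+vowel as a prefix.
So zevar → zezevar.

zezevar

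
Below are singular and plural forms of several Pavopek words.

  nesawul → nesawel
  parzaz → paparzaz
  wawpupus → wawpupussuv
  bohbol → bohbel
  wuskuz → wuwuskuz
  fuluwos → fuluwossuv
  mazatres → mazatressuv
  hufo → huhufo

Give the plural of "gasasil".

gasasel

bohbol and fuluwos both have last vowel 'o' yet inflect differently (bohbel, fuluwossuv), so the last vowel is not what conditions the rule; the final letter is.
"gasasil" ends in -l. The stems ending in -l (nesawul → nesawel, bohbol → bohbel) change the last vowel to 'e'.
The other patterns: stems ending in -s double the final consonant and add -uv; stems ending in -o or -z repeat the first consonant+vowel as a prefix.
So gasasil → gasasel.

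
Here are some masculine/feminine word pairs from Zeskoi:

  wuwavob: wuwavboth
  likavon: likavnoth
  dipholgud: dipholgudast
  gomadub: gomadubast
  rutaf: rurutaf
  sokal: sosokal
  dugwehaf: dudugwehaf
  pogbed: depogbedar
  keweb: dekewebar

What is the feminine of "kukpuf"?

wuwavob and gomadub both end in -b yet inflect differently (wuwavboth, gomadubast), so the final letter is not what conditions the rule; the last vowel is.
"kukpuf" has last vowel 'u'. The stems whose last vowel is 'u' (dipholgud → dipholgudast, gomadub → gomadubast) add -ast.
So kukpuf → kukpufast.

kukpufast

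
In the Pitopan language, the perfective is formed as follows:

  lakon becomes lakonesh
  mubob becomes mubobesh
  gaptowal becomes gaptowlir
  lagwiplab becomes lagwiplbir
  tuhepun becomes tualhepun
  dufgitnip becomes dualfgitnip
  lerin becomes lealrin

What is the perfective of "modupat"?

moduptir

"modupat" has last vowel 'a'. The stems whose last vowel is 'a' (gaptowal → gaptowlir, lagwiplab → lagwiplbir) delete the last vowel and add -ir.
The other patterns: stems whose last vowel is 'o' add -esh; stems whose last vowel is 'i' or 'u' insert -al- after the first vowel.
So modupat → moduptir.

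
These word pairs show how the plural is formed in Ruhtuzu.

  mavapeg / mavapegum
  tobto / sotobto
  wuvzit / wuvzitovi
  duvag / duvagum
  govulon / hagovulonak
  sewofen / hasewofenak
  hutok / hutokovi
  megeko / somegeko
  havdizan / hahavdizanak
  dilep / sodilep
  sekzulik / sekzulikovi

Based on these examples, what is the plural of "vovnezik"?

dilep and mavapeg both have last vowel 'e' yet inflect differently (sodilep, mavapegum), so the last vowel is not what conditions the rule; the final letter is.
"vovnezik" ends in -k. The stems ending in -k (hutok → hutokovi, sekzulik → sekzulikovi) add -ovi.
So vovnezik → vovnezikovi.

vovnezikovi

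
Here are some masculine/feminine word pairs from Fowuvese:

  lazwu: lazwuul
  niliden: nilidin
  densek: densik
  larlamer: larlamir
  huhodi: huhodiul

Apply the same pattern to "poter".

potir

larlamer and lazwu both begin with l- yet inflect differently (larlamir, lazwuul), so the first letter is not what conditions the rule; whether the stem ends in a vowel or a consonant is.
"poter" ends in a consonant. The stems ending in a consonant (densek → densik, larlamer → larlamir, niliden → nilidin) change the last vowel to 'i'.
So poter → potir.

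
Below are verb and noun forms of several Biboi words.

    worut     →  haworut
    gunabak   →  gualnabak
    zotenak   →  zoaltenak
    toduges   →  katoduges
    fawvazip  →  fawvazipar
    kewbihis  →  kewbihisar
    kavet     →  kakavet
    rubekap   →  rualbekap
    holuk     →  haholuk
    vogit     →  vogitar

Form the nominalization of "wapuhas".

waalpuhas

fawvazip and rubekap both end in -p yet inflect differently (fawvazipar, rualbekap), so the final letter is not what conditions the rule; the last vowel is.
"wapuhas" has last vowel 'a'. The stems whose last vowel is 'a' (zotenak → zoaltenak, rubekap → rualbekap, gunabak → gualnabak) insert -al- after the first vowel.
The other patterns: stems whose last vowel is 'i' add -ar; stems whose last vowel is 'u' add the prefix ha-; stems whose last vowel is 'e' add the prefix ka-.
So wapuhas → waalpuhas.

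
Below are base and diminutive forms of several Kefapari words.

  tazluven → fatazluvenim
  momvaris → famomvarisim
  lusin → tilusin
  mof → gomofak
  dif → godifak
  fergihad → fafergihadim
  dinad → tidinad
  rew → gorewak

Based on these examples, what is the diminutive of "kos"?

gokosak

lusin and tazluven both end in -n yet inflect differently (tilusin, fatazluvenim), so the final letter is not what conditions the rule; the number of vowels is.
"kos" has 1 vowel. The stems with 1 vowel (dif → godifak, mof → gomofak, rew → gorewak) add go- … -ak around the stem.
The other patterns: stems with 2 vowels add the prefix ti-; stems with 3 vowels add fa- … -im around the stem.
So kos → gokosak.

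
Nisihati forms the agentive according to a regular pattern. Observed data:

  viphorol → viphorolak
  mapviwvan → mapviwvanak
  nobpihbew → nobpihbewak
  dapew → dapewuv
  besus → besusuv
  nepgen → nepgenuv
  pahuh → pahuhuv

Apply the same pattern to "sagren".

nobpihbew and dapew both end in -w yet inflect differently (nobpihbewak, dapewuv), so the final letter is not what conditions the rule; the number of vowels is.
"sagren" has 2 vowels. The stems with 2 vowels (pahuh → pahuhuv, besus → besusuv, dapew → dapewuv) add -uv.
The other pattern: stems with 3 vowels add -ak.
So sagren → sagrenuv.

sagrenuv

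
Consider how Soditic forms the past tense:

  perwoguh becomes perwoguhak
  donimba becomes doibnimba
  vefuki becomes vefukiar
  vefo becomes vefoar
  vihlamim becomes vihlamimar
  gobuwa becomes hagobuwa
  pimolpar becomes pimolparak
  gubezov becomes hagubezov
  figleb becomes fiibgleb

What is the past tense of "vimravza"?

vimravzaar

gobuwa and donimba both end in -a yet inflect differently (hagobuwa, doibnimba), so the final letter is not what conditions the rule; the first letter is.
"vimravza" begins with v-. The stems beginning with v- (vefo → vefoar, vihlamim → vihlamimar, vefuki → vefukiar) add -ar.
So vimravza → vimravzaar.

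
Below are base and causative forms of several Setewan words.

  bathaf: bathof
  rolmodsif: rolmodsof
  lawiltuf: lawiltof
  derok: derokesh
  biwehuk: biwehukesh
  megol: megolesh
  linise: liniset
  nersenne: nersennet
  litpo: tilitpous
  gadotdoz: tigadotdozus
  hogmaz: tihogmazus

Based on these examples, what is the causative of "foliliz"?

tifolilizus

lawiltuf and biwehuk both have last vowel 'u' yet inflect differently (lawiltof, biwehukesh), so the last vowel is not what conditions the rule; the final letter is.
"foliliz" ends in -z. The stems ending in -z (gadotdoz → tigadotdozus, hogmaz → tihogmazus) add ti- … -us around the stem.
The other patterns: stems ending in -f change the last vowel to 'o'; stems ending in -k or -l add -esh; stems ending in -e drop the final letter and add -et.
So foliliz → tifolilizus.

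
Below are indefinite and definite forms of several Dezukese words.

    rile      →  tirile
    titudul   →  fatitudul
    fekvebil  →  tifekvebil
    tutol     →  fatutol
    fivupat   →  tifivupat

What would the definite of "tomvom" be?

"tomvom" begins with t-. The stems beginning with t- (tutol → fatutol, titudul → fatitudul) add the prefix fa-.
The other pattern: stems beginning with f- or r- add the prefix ti-.
So tomvom → fatomvom.

fatomvom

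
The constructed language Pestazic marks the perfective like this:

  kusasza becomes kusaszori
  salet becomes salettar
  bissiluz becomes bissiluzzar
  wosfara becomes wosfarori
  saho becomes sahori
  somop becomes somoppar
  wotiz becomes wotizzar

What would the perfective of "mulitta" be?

mulittori

saho and somop both have last vowel 'o' yet inflect differently (sahori, somoppar), so the last vowel is not what conditions the rule; whether the stem ends in a vowel or a consonant is.
"mulitta" ends in a vowel. The stems ending in a vowel (kusasza → kusaszori, saho → sahori, wosfara → wosfarori) drop the final letter and add -ori.
So mulitta → mulittori.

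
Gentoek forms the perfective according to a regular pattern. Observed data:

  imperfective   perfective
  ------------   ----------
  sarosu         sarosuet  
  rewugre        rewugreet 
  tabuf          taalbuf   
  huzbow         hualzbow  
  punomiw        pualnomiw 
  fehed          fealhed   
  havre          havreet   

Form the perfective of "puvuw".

pualvuw

havre and fehed both have last vowel 'e' yet inflect differently (havreet, fealhed), so the last vowel is not what conditions the rule; whether the stem ends in a vowel or a consonant is.
"puvuw" ends in a consonant. The stems ending in a consonant (punomiw → pualnomiw, huzbow → hualzbow, fehed → fealhed) insert -al- after the first vowel.
So puvuw → pualvuw.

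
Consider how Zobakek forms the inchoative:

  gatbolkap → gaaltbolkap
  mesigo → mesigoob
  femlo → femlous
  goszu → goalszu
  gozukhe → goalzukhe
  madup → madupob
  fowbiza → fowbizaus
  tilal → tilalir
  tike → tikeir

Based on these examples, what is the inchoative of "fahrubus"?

mesigo and femlo both end in -o yet inflect differently (mesigoob, femlous), so the final letter is not what conditions the rule; the first letter is.
"fahrubus" begins with f-. The stems beginning with f- (fowbiza → fowbizaus, femlo → femlous) add -us.
The other patterns: stems beginning with m- add -ob; stems beginning with g- insert -al- after the first vowel; stems beginning with t- add -ir.
So fahrubus → fahrubusus.

fahrubusus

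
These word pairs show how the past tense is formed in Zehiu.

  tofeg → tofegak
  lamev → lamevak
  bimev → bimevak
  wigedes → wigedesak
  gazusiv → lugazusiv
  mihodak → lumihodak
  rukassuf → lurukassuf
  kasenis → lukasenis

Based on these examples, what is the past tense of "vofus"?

luvofus

lamev and gazusiv both end in -v yet inflect differently (lamevak, lugazusiv), so the final letter is not what conditions the rule; the last vowel is.
"vofus" has last vowel 'u'. The one such stem in the data (rukassuf → lurukassuf) adds the prefix lu-, so the same rule applies.
The other pattern: stems whose last vowel is 'e' add -ak.
So vofus → luvofus.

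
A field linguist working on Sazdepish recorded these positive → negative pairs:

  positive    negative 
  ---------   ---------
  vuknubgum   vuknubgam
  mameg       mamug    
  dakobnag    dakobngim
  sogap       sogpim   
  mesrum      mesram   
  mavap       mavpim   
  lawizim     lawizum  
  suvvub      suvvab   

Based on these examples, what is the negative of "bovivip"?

bovivup

"bovivip" has last vowel 'i'. The one such stem in the data (lawizim → lawizum) changes the last vowel to 'u' (as does mameg), so the same rule applies.
The other patterns: stems whose last vowel is 'u' change the last vowel to 'a'; stems whose last vowel is 'a' delete the last vowel and add -im.
So bovivip → bovivup.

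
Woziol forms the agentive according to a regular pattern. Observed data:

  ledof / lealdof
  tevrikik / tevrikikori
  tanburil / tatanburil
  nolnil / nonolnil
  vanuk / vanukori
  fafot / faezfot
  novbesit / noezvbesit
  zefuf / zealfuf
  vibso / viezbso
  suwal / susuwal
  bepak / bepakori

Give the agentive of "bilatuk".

fafot and ledof both have last vowel 'o' yet inflect differently (faezfot, lealdof), so the last vowel is not what conditions the rule; the final letter is.
"bilatuk" ends in -k. The stems ending in -k (tevrikik → tevrikikori, vanuk → vanukori, bepak → bepakori) add -ori.
The other patterns: stems ending in -o or -t insert -ez- after the first vowel; stems ending in -f insert -al- after the first vowel; stems ending in -l repeat the first consonant+vowel as a prefix.
So bilatuk → bilatukori.

bilatukori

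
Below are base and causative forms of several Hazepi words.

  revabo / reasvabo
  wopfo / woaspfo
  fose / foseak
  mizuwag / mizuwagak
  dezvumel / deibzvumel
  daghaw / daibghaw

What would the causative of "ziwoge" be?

ziwogeak

mizuwag and daghaw both have last vowel 'a' yet inflect differently (mizuwagak, daibghaw), so the last vowel is not what conditions the rule; the final letter is.
"ziwoge" ends in -e. The one such stem in the data (fose → foseak) adds -ak, so the same rule applies.
So ziwoge → ziwogeak.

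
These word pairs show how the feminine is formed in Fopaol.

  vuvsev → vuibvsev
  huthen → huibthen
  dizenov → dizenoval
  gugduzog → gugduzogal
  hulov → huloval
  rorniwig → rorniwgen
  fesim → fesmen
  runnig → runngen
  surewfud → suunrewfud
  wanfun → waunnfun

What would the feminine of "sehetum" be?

vuvsev and dizenov both end in -v yet inflect differently (vuibvsev, dizenoval), so the final letter is not what conditions the rule; the last vowel is.
"sehetum" has last vowel 'u'. The stems whose last vowel is 'u' (surewfud → suunrewfud, wanfun → waunnfun) insert -un- after the first vowel.
The other patterns: stems whose last vowel is 'e' insert -ib- after the first vowel; stems whose last vowel is 'o' add -al; stems whose last vowel is 'i' delete the last vowel and add -en.
So sehetum → seunhetum.

seunhetum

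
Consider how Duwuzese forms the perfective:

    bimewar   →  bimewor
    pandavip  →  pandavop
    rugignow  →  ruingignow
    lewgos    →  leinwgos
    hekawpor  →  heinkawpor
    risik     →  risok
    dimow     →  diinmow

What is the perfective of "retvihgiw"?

retvihgow

hekawpor and bimewar both end in -r yet inflect differently (heinkawpor, bimewor), so the final letter is not what conditions the rule; the last vowel is.
"retvihgiw" has last vowel 'i'. The stems whose last vowel is 'i' (pandavip → pandavop, risik → risok) change the last vowel to 'o'.
The other pattern: stems whose last vowel is 'o' insert -in- after the first vowel.
So retvihgiw → retvihgow.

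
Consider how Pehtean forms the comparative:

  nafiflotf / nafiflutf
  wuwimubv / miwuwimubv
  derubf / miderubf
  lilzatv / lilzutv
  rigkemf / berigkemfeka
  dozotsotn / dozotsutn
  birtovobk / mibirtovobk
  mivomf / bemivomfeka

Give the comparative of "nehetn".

"nehetn" has second-to-last letter 't'. The stems whose second-to-last letter is 't' (dozotsotn → dozotsutn, lilzatv → lilzutv, nafiflotf → nafiflutf) change the last vowel to 'u'.
The other patterns: stems whose second-to-last letter is 'b' add the prefix mi-; stems whose second-to-last letter is 'm' add be- … -eka around the stem.
So nehetn → nehutn.

nehutn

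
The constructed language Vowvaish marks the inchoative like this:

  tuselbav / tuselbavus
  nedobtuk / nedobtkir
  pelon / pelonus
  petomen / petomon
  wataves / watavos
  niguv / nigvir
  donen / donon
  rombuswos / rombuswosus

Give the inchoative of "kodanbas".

"kodanbas" has last vowel 'a'. The one such stem in the data (tuselbav → tuselbavus) adds -us, so the same rule applies.
So kodanbas → kodanbasus.

kodanbasus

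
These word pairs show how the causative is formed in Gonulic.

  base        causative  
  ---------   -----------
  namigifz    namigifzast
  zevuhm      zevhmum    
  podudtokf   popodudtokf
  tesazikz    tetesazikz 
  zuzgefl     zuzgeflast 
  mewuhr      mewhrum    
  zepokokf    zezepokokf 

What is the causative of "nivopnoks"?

ninivopnoks

namigifz and tesazikz both end in -z yet inflect differently (namigifzast, tetesazikz), so the final letter is not what conditions the rule; the second-to-last letter is.
"nivopnoks" has second-to-last letter 'k'. The stems whose second-to-last letter is 'k' (tesazikz → tetesazikz, podudtokf → popodudtokf, zepokokf → zezepokokf) repeat the first consonant+vowel as a prefix.
So nivopnoks → ninivopnoks.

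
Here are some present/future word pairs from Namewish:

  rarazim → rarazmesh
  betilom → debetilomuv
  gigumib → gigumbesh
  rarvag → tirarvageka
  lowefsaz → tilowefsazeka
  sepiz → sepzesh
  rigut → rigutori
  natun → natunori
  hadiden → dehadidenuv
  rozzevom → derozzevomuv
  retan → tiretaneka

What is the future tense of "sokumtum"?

sepiz and lowefsaz both end in -z yet inflect differently (sepzesh, tilowefsazeka), so the final letter is not what conditions the rule; the last vowel is.
"sokumtum" has last vowel 'u'. The stems whose last vowel is 'u' (natun → natunori, rigut → rigutori) add -ori.
The other patterns: stems whose last vowel is 'i' delete the last vowel and add -esh; stems whose last vowel is 'a' add ti- … -eka around the stem; stems whose last vowel is 'e' or 'o' add de- … -uv around the stem.
So sokumtum → sokumtumori.

sokumtumori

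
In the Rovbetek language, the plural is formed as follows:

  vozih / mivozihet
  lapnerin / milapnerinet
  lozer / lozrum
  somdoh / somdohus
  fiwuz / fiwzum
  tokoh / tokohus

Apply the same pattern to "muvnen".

tokoh and vozih both end in -h yet inflect differently (tokohus, mivozihet), so the final letter is not what conditions the rule; the last vowel is.
"muvnen" has last vowel 'e'. The one such stem in the data (lozer → lozrum) deletes the last vowel and adds -um (as does fiwuz), so the same rule applies.
The other patterns: stems whose last vowel is 'o' add -us; stems whose last vowel is 'i' add mi- … -et around the stem.
So muvnen → muvnnum.

muvnnum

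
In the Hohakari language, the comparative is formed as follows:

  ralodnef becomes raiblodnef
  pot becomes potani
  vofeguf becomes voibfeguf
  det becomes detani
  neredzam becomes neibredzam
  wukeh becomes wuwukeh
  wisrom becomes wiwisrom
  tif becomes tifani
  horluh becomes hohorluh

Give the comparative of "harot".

tif and ralodnef both end in -f yet inflect differently (tifani, raiblodnef), so the final letter is not what conditions the rule; the number of vowels is.
"harot" has 2 vowels. The stems with 2 vowels (horluh → hohorluh, wukeh → wuwukeh, wisrom → wiwisrom) repeat the first consonant+vowel as a prefix.
So harot → haharot.

haharot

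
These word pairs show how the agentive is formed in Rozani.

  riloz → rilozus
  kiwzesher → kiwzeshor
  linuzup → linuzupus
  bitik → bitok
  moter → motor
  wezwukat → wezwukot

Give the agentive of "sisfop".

sisfopus

linuzup and wezwukat both have 3 vowels yet inflect differently (linuzupus, wezwukot), so the number of vowels is not what conditions the rule; the final letter is.
"sisfop" ends in -p. The one such stem in the data (linuzup → linuzupus) adds -us, so the same rule applies.
So sisfop → sisfopus.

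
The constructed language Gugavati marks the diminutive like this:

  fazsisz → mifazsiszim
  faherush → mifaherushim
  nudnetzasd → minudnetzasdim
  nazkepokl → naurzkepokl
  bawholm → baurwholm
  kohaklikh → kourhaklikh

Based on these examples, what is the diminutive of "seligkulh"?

seurligkulh

"seligkulh" has second-to-last letter 'l'. The one such stem in the data (bawholm → baurwholm) inserts -ur- after the first vowel (as do nazkepokl, kohaklikh), so the same rule applies.
So seligkulh → seurligkulh.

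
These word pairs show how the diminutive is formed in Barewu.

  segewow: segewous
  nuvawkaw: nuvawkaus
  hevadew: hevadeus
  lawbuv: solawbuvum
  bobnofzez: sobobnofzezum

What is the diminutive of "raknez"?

soraknezum

hevadew and bobnofzez both have last vowel 'e' yet inflect differently (hevadeus, sobobnofzezum), so the last vowel is not what conditions the rule; the final letter is.
"raknez" ends in -z. The one such stem in the data (bobnofzez → sobobnofzezum) adds so- … -um around the stem, so the same rule applies.
The other pattern: stems ending in -w drop the final letter and add -us.
So raknez → soraknezum.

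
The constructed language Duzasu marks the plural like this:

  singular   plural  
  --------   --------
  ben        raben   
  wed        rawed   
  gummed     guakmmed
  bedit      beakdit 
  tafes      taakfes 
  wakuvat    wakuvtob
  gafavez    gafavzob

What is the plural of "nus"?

ranus

wed and gummed both end in -d yet inflect differently (rawed, guakmmed), so the final letter is not what conditions the rule; the number of vowels is.
"nus" has 1 vowel. The stems with 1 vowel (ben → raben, wed → rawed) add the prefix ra-.
So nus → ranus.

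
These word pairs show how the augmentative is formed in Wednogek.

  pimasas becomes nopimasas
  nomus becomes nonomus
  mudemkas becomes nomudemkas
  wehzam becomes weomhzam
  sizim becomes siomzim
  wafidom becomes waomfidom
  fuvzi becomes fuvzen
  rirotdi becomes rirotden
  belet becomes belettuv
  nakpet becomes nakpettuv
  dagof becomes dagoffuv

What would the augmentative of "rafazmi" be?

pimasas and wehzam both have last vowel 'a' yet inflect differently (nopimasas, weomhzam), so the last vowel is not what conditions the rule; the final letter is.
"rafazmi" ends in -i. The stems ending in -i (fuvzi → fuvzen, rirotdi → rirotden) drop the final letter and add -en.
The other patterns: stems ending in -s add the prefix no-; stems ending in -m insert -om- after the first vowel; stems ending in -f or -t double the final consonant and add -uv.
So rafazmi → rafazmen.

rafazmen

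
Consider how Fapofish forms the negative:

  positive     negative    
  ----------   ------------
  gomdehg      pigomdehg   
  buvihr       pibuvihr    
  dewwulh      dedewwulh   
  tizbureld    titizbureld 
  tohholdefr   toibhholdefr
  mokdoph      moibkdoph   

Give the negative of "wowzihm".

dewwulh and mokdoph both end in -h yet inflect differently (dedewwulh, moibkdoph), so the final letter is not what conditions the rule; the second-to-last letter is.
"wowzihm" has second-to-last letter 'h'. The stems whose second-to-last letter is 'h' (buvihr → pibuvihr, gomdehg → pigomdehg) add the prefix pi-.
The other patterns: stems whose second-to-last letter is 'l' repeat the first consonant+vowel as a prefix; stems whose second-to-last letter is 'f' or 'p' insert -ib- after the first vowel.
So wowzihm → piwowzihm.

piwowzihm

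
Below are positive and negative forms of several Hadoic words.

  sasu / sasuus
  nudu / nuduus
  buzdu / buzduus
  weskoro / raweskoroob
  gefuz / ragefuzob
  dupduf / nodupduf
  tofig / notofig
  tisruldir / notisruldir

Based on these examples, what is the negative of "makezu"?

makezuus

sasu and gefuz both have last vowel 'u' yet inflect differently (sasuus, ragefuzob), so the last vowel is not what conditions the rule; the final letter is.
"makezu" ends in -u. The stems ending in -u (sasu → sasuus, nudu → nuduus, buzdu → buzduus) add -us.
The other patterns: stems ending in -o or -z add ra- … -ob around the stem; stems ending in -f, -g or -r add the prefix no-.
So makezu → makezuus.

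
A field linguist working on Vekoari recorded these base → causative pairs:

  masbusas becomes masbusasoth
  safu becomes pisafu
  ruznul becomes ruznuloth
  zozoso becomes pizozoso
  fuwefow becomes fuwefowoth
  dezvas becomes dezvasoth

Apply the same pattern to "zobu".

pizobu

"zobu" ends in a vowel. The stems ending in a vowel (zozoso → pizozoso, safu → pisafu) add the prefix pi-.
The other pattern: stems ending in a consonant add -oth.
So zobu → pizobu.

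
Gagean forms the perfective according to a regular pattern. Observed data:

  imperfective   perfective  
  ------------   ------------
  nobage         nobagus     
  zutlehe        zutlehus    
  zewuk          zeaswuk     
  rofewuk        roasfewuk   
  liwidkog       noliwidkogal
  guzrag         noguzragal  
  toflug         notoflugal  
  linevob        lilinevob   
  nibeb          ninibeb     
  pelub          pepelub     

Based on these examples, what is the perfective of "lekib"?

lelekib

zewuk and toflug both have last vowel 'u' yet inflect differently (zeaswuk, notoflugal), so the last vowel is not what conditions the rule; the final letter is.
"lekib" ends in -b. The stems ending in -b (linevob → lilinevob, nibeb → ninibeb, pelub → pepelub) repeat the first consonant+vowel as a prefix.
The other patterns: stems ending in -e drop the final letter and add -us; stems ending in -k insert -as- after the first vowel; stems ending in -g add no- … -al around the stem.
So lekib → lelekib.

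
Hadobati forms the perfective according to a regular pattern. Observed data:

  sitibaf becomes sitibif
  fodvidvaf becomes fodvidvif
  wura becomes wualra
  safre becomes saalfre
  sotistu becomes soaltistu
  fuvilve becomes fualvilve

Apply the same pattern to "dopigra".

doalpigra

sitibaf and wura both have last vowel 'a' yet inflect differently (sitibif, wualra), so the last vowel is not what conditions the rule; whether the stem ends in a vowel or a consonant is.
"dopigra" ends in a vowel. The stems ending in a vowel (wura → wualra, safre → saalfre, sotistu → soaltistu) insert -al- after the first vowel.
The other pattern: stems ending in a consonant change the last vowel to 'i'.
So dopigra → doalpigra.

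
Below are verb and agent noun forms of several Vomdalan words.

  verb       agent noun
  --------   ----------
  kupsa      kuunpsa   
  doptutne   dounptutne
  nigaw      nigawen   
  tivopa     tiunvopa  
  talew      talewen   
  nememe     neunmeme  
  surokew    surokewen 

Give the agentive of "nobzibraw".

nigaw and tivopa both have last vowel 'a' yet inflect differently (nigawen, tiunvopa), so the last vowel is not what conditions the rule; the final letter is.
"nobzibraw" ends in -w. The stems ending in -w (talew → talewen, surokew → surokewen, nigaw → nigawen) add -en.
So nobzibraw → nobzibrawen.

nobzibrawen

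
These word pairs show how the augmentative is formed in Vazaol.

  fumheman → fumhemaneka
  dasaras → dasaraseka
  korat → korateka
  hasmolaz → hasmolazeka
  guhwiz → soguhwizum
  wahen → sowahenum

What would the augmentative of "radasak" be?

radasakeka

hasmolaz and guhwiz both end in -z yet inflect differently (hasmolazeka, soguhwizum), so the final letter is not what conditions the rule; the last vowel is.
"radasak" has last vowel 'a'. The stems whose last vowel is 'a' (fumheman → fumhemaneka, dasaras → dasaraseka, korat → korateka) add -eka.
So radasak → radasakeka.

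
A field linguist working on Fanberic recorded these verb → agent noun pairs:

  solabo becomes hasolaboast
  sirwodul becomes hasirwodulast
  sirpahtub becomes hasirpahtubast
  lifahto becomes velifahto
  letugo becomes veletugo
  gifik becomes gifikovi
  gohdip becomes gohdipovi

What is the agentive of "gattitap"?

solabo and lifahto both end in -o yet inflect differently (hasolaboast, velifahto), so the final letter is not what conditions the rule; the first letter is.
"gattitap" begins with g-. The stems beginning with g- (gifik → gifikovi, gohdip → gohdipovi) add -ovi.
The other patterns: stems beginning with s- add ha- … -ast around the stem; stems beginning with l- add the prefix ve-.
So gattitap → gattitapovi.

gattitapovi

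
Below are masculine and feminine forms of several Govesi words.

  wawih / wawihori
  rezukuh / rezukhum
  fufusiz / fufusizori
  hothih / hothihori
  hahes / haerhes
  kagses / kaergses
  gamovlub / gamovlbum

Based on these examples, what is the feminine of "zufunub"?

hothih and rezukuh both end in -h yet inflect differently (hothihori, rezukhum), so the final letter is not what conditions the rule; the last vowel is.
"zufunub" has last vowel 'u'. The stems whose last vowel is 'u' (rezukuh → rezukhum, gamovlub → gamovlbum) delete the last vowel and add -um.
The other patterns: stems whose last vowel is 'i' add -ori; stems whose last vowel is 'e' insert -er- after the first vowel.
So zufunub → zufunbum.

zufunbum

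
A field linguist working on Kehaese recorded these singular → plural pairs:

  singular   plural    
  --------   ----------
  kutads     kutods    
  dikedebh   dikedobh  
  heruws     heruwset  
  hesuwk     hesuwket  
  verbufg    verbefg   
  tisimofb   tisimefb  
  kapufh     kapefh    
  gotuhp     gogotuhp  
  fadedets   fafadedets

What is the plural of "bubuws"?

kutads and heruws both end in -s yet inflect differently (kutods, heruwset), so the final letter is not what conditions the rule; the second-to-last letter is.
"bubuws" has second-to-last letter 'w'. The stems whose second-to-last letter is 'w' (heruws → heruwset, hesuwk → hesuwket) add -et.
The other patterns: stems whose second-to-last letter is 'b' or 'd' change the last vowel to 'o'; stems whose second-to-last letter is 'f' change the last vowel to 'e'; stems whose second-to-last letter is 'h' or 't' repeat the first consonant+vowel as a prefix.
So bubuws → bubuwset.

bubuwset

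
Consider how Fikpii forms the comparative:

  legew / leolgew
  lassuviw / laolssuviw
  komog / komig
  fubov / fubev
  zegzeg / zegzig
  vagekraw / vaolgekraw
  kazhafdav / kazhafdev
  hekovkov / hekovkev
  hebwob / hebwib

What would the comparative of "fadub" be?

kazhafdav and vagekraw both have last vowel 'a' yet inflect differently (kazhafdev, vaolgekraw), so the last vowel is not what conditions the rule; the final letter is.
"fadub" ends in -b. The one such stem in the data (hebwob → hebwib) changes the last vowel to 'i' (as do komog, zegzeg), so the same rule applies.
So fadub → fadib.

fadib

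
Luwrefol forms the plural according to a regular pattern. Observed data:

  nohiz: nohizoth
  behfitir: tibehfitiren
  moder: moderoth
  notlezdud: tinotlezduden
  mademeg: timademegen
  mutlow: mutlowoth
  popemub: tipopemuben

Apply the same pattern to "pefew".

moder and behfitir both end in -r yet inflect differently (moderoth, tibehfitiren), so the final letter is not what conditions the rule; the number of vowels is.
"pefew" has 2 vowels. The stems with 2 vowels (mutlow → mutlowoth, moder → moderoth, nohiz → nohizoth) add -oth.
So pefew → pefewoth.

pefewoth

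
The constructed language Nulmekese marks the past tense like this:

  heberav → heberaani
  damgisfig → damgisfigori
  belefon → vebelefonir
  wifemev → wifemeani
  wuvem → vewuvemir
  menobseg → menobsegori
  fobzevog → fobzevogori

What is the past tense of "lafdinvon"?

wifemev and menobseg both have last vowel 'e' yet inflect differently (wifemeani, menobsegori), so the last vowel is not what conditions the rule; the final letter is.
"lafdinvon" ends in -n. The one such stem in the data (belefon → vebelefonir) adds ve- … -ir around the stem, so the same rule applies.
So lafdinvon → velafdinvonir.

velafdinvonir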